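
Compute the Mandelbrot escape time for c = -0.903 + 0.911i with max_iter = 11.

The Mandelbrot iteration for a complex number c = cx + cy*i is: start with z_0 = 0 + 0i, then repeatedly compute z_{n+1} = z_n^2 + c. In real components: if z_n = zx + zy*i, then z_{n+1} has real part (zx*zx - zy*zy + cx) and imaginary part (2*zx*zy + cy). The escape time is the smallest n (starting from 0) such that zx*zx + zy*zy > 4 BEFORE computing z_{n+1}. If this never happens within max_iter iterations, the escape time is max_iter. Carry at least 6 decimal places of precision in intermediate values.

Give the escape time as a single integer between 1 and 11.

Answer: 3

Derivation:
z_0 = 0 + 0i, c = -0.9030 + 0.9110i
Iter 1: z = -0.9030 + 0.9110i, |z|^2 = 1.6453
Iter 2: z = -0.9175 + -0.7343i, |z|^2 = 1.3810
Iter 3: z = -0.6003 + 2.2584i, |z|^2 = 5.4607
Escaped at iteration 3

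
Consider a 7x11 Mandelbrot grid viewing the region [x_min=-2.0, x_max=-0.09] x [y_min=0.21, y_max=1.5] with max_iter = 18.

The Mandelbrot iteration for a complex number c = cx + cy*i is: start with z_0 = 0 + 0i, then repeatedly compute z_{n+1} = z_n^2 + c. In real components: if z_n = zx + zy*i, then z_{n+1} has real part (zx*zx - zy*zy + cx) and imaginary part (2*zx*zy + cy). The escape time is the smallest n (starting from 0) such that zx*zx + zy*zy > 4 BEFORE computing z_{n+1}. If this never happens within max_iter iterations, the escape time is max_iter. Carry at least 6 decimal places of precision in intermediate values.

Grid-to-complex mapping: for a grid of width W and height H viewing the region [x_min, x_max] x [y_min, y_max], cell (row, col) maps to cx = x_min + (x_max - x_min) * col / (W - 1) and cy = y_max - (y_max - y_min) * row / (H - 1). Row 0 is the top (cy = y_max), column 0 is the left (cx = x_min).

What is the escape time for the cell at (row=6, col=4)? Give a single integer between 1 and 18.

z_0 = 0 + 0i, c = -0.7267 + 0.7260i
Iter 1: z = -0.7267 + 0.7260i, |z|^2 = 1.0551
Iter 2: z = -0.7257 + -0.3291i, |z|^2 = 0.6350
Iter 3: z = -0.3083 + 1.2037i, |z|^2 = 1.5439
Iter 4: z = -2.0804 + -0.0163i, |z|^2 = 4.3285
Escaped at iteration 4

Answer: 4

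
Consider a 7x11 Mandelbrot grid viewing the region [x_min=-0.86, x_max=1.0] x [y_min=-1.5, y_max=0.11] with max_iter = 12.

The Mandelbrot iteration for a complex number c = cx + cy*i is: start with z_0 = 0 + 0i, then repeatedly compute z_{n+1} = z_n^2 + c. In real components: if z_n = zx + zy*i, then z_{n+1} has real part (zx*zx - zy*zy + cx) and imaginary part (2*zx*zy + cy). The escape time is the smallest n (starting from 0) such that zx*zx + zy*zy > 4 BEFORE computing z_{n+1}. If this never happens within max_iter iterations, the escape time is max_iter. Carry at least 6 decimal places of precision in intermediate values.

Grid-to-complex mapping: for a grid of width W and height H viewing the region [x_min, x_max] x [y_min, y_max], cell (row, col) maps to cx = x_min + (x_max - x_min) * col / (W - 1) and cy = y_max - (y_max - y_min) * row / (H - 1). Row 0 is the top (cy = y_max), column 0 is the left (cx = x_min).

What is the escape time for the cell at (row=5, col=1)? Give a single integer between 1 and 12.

z_0 = 0 + 0i, c = -0.5500 + -0.6950i
Iter 1: z = -0.5500 + -0.6950i, |z|^2 = 0.7855
Iter 2: z = -0.7305 + 0.0695i, |z|^2 = 0.5385
Iter 3: z = -0.0212 + -0.7965i, |z|^2 = 0.6349
Iter 4: z = -1.1840 + -0.6613i, |z|^2 = 1.8392
Iter 5: z = 0.4146 + 0.8710i, |z|^2 = 0.9305
Iter 6: z = -1.1367 + 0.0273i, |z|^2 = 1.2927
Iter 7: z = 0.7412 + -0.7570i, |z|^2 = 1.1225
Iter 8: z = -0.5736 + -1.8172i, |z|^2 = 3.6313
Iter 9: z = -3.5233 + 1.3897i, |z|^2 = 14.3451
Escaped at iteration 9

Answer: 9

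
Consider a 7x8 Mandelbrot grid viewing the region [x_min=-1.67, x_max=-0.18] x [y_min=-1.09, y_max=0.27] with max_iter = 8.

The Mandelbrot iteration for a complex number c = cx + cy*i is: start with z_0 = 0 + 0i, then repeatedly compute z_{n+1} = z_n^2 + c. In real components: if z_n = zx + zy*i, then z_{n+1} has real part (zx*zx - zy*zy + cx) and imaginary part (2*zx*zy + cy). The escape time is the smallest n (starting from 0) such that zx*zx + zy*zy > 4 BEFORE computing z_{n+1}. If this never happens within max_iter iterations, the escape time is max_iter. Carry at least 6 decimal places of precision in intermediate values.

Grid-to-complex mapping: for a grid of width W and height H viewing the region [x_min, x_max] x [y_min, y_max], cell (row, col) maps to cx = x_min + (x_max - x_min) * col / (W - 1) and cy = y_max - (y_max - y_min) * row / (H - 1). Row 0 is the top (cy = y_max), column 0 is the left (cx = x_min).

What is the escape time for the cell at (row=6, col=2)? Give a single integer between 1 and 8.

Answer: 3

Derivation:
z_0 = 0 + 0i, c = -1.1733 + -0.8957i
Iter 1: z = -1.1733 + -0.8957i, |z|^2 = 2.1790
Iter 2: z = -0.5989 + 1.2062i, |z|^2 = 1.8137
Iter 3: z = -2.2696 + -2.3406i, |z|^2 = 10.6295
Escaped at iteration 3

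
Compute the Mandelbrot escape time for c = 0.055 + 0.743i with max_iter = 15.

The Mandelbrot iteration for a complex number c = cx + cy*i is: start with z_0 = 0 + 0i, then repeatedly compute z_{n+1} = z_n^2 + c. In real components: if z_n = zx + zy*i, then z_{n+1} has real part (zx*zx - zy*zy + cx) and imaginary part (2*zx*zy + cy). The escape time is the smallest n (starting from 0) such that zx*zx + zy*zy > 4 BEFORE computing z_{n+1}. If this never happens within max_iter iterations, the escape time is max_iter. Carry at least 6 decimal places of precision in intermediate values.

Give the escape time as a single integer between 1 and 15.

Answer: 8

Derivation:
z_0 = 0 + 0i, c = 0.0550 + 0.7430i
Iter 1: z = 0.0550 + 0.7430i, |z|^2 = 0.5551
Iter 2: z = -0.4940 + 0.8247i, |z|^2 = 0.9242
Iter 3: z = -0.3811 + -0.0719i, |z|^2 = 0.1504
Iter 4: z = 0.1951 + 0.7978i, |z|^2 = 0.6745
Iter 5: z = -0.5434 + 1.0543i, |z|^2 = 1.4068
Iter 6: z = -0.7612 + -0.4028i, |z|^2 = 0.7417
Iter 7: z = 0.4722 + 1.3562i, |z|^2 = 2.0623
Iter 8: z = -1.5613 + 2.0238i, |z|^2 = 6.5336
Escaped at iteration 8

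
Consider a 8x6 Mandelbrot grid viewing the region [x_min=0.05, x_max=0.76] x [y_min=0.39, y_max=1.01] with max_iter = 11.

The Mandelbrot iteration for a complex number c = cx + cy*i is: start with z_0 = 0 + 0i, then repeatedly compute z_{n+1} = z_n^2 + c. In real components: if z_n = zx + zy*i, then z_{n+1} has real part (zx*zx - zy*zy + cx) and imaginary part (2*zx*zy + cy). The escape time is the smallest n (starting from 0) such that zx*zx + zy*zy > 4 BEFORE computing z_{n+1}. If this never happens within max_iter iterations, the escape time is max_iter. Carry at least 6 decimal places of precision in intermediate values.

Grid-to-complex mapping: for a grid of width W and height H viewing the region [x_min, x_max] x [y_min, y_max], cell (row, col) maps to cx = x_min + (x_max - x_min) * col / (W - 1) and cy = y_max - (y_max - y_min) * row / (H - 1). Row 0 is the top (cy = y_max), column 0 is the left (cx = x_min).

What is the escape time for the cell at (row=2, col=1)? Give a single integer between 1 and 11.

z_0 = 0 + 0i, c = 0.1514 + 0.7620i
Iter 1: z = 0.1514 + 0.7620i, |z|^2 = 0.6036
Iter 2: z = -0.4063 + 0.9928i, |z|^2 = 1.1507
Iter 3: z = -0.6691 + -0.0447i, |z|^2 = 0.4497
Iter 4: z = 0.5971 + 0.8218i, |z|^2 = 1.0320
Iter 5: z = -0.1674 + 1.7435i, |z|^2 = 3.0677
Iter 6: z = -2.8603 + 0.1783i, |z|^2 = 8.2130
Escaped at iteration 6

Answer: 6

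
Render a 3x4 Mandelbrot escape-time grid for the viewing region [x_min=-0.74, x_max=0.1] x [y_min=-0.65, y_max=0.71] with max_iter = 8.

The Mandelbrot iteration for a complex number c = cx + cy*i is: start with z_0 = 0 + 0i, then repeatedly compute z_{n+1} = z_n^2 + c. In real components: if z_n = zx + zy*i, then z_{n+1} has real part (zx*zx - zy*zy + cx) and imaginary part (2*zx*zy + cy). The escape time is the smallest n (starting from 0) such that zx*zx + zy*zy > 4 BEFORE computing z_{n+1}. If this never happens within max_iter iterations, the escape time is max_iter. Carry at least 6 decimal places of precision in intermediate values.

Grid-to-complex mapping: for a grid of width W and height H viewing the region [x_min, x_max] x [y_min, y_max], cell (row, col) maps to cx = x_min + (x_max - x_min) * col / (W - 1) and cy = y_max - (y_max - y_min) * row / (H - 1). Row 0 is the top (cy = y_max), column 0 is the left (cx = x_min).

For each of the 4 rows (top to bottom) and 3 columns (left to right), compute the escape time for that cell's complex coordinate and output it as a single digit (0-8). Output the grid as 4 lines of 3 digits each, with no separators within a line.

Answer: 488
888
888
588

Derivation:
(row=0, col=0): c = -0.7400 + 0.7100i → escape time 4
(row=0, col=1): c = -0.3200 + 0.7100i → escape time 8
(row=0, col=2): c = 0.1000 + 0.7100i → escape time 8
(row=1, col=0): c = -0.7400 + 0.2567i → escape time 8
(row=1, col=1): c = -0.3200 + 0.2567i → escape time 8
(row=1, col=2): c = 0.1000 + 0.2567i → escape time 8
(row=2, col=0): c = -0.7400 + -0.1967i → escape time 8
(row=2, col=1): c = -0.3200 + -0.1967i → escape time 8
(row=2, col=2): c = 0.1000 + -0.1967i → escape time 8
(row=3, col=0): c = -0.7400 + -0.6500i → escape time 5
(row=3, col=1): c = -0.3200 + -0.6500i → escape time 8
(row=3, col=2): c = 0.1000 + -0.6500i → escape time 8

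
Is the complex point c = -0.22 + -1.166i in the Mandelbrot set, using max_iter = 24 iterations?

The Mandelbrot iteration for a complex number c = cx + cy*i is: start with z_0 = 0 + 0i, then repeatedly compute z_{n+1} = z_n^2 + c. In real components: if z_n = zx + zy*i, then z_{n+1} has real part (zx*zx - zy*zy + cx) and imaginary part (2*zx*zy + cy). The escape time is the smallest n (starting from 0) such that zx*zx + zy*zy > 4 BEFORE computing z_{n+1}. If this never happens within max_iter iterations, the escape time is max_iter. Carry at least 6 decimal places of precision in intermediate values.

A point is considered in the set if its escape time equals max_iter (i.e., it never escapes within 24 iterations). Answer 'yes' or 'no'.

z_0 = 0 + 0i, c = -0.2200 + -1.1660i
Iter 1: z = -0.2200 + -1.1660i, |z|^2 = 1.4080
Iter 2: z = -1.5312 + -0.6530i, |z|^2 = 2.7708
Iter 3: z = 1.6981 + 0.8336i, |z|^2 = 3.5783
Iter 4: z = 1.9686 + 1.6649i, |z|^2 = 6.6476
Escaped at iteration 4

Answer: no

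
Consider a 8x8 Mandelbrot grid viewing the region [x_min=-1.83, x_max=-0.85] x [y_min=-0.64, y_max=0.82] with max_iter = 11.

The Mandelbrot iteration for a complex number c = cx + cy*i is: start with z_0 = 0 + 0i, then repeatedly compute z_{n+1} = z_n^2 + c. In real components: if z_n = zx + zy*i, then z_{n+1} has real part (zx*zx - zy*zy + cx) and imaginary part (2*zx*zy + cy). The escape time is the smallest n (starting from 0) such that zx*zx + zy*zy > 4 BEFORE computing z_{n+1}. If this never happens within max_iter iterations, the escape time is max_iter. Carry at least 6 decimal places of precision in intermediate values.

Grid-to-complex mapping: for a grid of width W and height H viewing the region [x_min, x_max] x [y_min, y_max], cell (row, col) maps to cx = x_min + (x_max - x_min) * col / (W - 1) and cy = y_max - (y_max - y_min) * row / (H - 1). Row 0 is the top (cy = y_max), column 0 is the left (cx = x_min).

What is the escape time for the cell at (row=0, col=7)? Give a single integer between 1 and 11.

z_0 = 0 + 0i, c = -0.8500 + 0.8200i
Iter 1: z = -0.8500 + 0.8200i, |z|^2 = 1.3949
Iter 2: z = -0.7999 + -0.5740i, |z|^2 = 0.9693
Iter 3: z = -0.5396 + 1.7383i, |z|^2 = 3.3128
Iter 4: z = -3.5804 + -1.0561i, |z|^2 = 13.9348
Escaped at iteration 4

Answer: 4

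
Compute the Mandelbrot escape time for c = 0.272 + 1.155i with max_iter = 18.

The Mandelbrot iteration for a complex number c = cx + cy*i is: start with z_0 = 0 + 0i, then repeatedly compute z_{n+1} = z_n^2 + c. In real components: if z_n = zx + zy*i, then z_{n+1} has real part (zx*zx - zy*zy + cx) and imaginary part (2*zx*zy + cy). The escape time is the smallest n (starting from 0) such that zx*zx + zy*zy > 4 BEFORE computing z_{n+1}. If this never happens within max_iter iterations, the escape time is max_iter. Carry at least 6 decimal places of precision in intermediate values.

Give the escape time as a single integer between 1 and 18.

Answer: 2

Derivation:
z_0 = 0 + 0i, c = 0.2720 + 1.1550i
Iter 1: z = 0.2720 + 1.1550i, |z|^2 = 1.4080
Iter 2: z = -0.9880 + 1.7833i, |z|^2 = 4.1565
Escaped at iteration 2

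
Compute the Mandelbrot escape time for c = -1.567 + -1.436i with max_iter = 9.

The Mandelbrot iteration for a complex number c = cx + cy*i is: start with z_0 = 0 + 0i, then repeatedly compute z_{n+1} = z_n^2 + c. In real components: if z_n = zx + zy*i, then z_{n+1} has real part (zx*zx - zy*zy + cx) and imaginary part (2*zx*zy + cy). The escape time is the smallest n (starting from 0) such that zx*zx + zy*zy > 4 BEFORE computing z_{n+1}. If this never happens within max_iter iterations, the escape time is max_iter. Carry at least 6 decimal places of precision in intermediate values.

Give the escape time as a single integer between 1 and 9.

Answer: 1

Derivation:
z_0 = 0 + 0i, c = -1.5670 + -1.4360i
Iter 1: z = -1.5670 + -1.4360i, |z|^2 = 4.5176
Escaped at iteration 1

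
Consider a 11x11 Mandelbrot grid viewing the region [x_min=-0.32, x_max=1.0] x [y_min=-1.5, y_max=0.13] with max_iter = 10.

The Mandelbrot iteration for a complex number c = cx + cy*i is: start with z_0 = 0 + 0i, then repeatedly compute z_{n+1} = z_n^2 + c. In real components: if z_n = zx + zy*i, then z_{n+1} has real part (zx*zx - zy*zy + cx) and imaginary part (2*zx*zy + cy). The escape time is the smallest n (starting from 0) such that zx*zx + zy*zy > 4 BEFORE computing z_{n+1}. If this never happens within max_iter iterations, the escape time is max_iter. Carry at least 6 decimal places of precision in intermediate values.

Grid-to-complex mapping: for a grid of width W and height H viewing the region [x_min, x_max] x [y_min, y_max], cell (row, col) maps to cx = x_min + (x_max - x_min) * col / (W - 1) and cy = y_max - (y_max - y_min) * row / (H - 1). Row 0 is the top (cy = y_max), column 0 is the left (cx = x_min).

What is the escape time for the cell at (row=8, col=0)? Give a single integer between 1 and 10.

z_0 = 0 + 0i, c = -0.3200 + -1.1740i
Iter 1: z = -0.3200 + -1.1740i, |z|^2 = 1.4807
Iter 2: z = -1.5959 + -0.4226i, |z|^2 = 2.7254
Iter 3: z = 2.0482 + 0.1750i, |z|^2 = 4.2257
Escaped at iteration 3

Answer: 3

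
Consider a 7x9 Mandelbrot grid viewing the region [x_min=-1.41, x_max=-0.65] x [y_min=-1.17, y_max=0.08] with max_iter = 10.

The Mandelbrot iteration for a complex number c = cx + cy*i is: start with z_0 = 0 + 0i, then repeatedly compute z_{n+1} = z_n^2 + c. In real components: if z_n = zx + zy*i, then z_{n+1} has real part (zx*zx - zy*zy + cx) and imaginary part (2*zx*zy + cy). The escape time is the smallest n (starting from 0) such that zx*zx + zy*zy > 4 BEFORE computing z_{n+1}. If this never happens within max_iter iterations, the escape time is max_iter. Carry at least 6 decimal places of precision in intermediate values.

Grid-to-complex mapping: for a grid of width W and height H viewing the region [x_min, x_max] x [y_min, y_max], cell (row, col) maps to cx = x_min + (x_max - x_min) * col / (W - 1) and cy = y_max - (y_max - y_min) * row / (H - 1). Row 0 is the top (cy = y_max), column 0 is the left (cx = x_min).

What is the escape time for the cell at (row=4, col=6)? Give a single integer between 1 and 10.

Answer: 8

Derivation:
z_0 = 0 + 0i, c = -0.6500 + -0.5450i
Iter 1: z = -0.6500 + -0.5450i, |z|^2 = 0.7195
Iter 2: z = -0.5245 + 0.1635i, |z|^2 = 0.3019
Iter 3: z = -0.4016 + -0.7165i, |z|^2 = 0.6747
Iter 4: z = -1.0021 + 0.0305i, |z|^2 = 1.0052
Iter 5: z = 0.3533 + -0.6062i, |z|^2 = 0.4923
Iter 6: z = -0.8926 + -0.9733i, |z|^2 = 1.7441
Iter 7: z = -0.8006 + 1.1926i, |z|^2 = 2.0632
Iter 8: z = -1.4313 + -2.4545i, |z|^2 = 8.0734
Escaped at iteration 8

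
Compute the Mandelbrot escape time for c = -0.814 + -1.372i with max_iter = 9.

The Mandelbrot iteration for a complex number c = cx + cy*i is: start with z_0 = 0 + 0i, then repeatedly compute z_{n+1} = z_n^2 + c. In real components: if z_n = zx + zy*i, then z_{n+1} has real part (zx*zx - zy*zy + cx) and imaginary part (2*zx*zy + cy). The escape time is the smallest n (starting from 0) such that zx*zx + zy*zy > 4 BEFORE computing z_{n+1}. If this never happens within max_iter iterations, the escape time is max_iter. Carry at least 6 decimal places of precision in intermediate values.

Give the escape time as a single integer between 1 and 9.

z_0 = 0 + 0i, c = -0.8140 + -1.3720i
Iter 1: z = -0.8140 + -1.3720i, |z|^2 = 2.5450
Iter 2: z = -2.0338 + 0.8616i, |z|^2 = 4.8787
Escaped at iteration 2

Answer: 2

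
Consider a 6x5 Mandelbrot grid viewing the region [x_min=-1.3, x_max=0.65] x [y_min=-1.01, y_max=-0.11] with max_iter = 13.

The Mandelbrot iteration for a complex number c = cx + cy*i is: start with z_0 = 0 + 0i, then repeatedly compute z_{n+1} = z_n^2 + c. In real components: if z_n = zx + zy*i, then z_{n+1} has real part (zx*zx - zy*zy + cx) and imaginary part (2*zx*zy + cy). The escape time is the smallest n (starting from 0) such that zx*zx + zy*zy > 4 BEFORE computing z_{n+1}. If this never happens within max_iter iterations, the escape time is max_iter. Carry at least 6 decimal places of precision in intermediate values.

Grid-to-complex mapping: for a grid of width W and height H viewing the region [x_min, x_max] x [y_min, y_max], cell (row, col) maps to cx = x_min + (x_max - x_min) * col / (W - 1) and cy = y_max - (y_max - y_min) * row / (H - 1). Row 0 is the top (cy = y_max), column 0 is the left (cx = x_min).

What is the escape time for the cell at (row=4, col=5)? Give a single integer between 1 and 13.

Answer: 2

Derivation:
z_0 = 0 + 0i, c = 0.6500 + -1.0100i
Iter 1: z = 0.6500 + -1.0100i, |z|^2 = 1.4426
Iter 2: z = 0.0524 + -2.3230i, |z|^2 = 5.3991
Escaped at iteration 2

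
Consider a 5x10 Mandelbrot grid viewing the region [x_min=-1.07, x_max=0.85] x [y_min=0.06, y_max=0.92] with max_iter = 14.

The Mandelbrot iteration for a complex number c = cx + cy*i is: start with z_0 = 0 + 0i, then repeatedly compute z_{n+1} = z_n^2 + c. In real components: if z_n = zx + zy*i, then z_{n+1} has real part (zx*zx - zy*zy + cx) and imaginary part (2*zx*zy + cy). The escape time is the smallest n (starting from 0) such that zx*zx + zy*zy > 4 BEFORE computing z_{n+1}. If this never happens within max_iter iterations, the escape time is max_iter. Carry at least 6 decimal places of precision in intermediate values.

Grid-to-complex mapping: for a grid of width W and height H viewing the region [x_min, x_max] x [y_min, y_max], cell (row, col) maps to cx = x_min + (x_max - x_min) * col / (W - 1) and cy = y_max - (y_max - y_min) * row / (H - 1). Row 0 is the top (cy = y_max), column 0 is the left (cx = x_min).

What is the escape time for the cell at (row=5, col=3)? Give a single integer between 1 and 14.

z_0 = 0 + 0i, c = 0.3700 + 0.4422i
Iter 1: z = 0.3700 + 0.4422i, |z|^2 = 0.3325
Iter 2: z = 0.3113 + 0.7695i, |z|^2 = 0.6890
Iter 3: z = -0.1251 + 0.9214i, |z|^2 = 0.8646
Iter 4: z = -0.4632 + 0.2116i, |z|^2 = 0.2594
Iter 5: z = 0.5398 + 0.2462i, |z|^2 = 0.3520
Iter 6: z = 0.6008 + 0.7080i, |z|^2 = 0.8622
Iter 7: z = 0.2297 + 1.2929i, |z|^2 = 1.7244
Iter 8: z = -1.2489 + 1.0362i, |z|^2 = 2.6334
Iter 9: z = 0.8560 + -2.1459i, |z|^2 = 5.3377
Escaped at iteration 9

Answer: 9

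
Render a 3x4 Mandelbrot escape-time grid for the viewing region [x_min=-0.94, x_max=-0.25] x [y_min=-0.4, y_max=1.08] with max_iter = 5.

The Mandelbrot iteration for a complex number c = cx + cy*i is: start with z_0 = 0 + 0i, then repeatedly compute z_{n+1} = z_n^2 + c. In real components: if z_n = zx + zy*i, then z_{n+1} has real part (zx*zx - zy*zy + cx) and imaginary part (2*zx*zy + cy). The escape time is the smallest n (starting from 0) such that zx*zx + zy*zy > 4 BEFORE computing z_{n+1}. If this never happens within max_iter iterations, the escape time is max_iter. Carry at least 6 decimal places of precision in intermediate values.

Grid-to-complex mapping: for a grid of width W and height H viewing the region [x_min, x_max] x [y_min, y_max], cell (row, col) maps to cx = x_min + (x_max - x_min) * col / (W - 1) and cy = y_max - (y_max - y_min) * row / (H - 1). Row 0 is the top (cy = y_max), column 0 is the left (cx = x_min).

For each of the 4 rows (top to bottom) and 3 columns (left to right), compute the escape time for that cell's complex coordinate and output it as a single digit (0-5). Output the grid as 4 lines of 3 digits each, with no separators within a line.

(row=0, col=0): c = -0.9400 + 1.0800i → escape time 3
(row=0, col=1): c = -0.5950 + 1.0800i → escape time 3
(row=0, col=2): c = -0.2500 + 1.0800i → escape time 5
(row=1, col=0): c = -0.9400 + 0.5867i → escape time 5
(row=1, col=1): c = -0.5950 + 0.5867i → escape time 5
(row=1, col=2): c = -0.2500 + 0.5867i → escape time 5
(row=2, col=0): c = -0.9400 + 0.0933i → escape time 5
(row=2, col=1): c = -0.5950 + 0.0933i → escape time 5
(row=2, col=2): c = -0.2500 + 0.0933i → escape time 5
(row=3, col=0): c = -0.9400 + -0.4000i → escape time 5
(row=3, col=1): c = -0.5950 + -0.4000i → escape time 5
(row=3, col=2): c = -0.2500 + -0.4000i → escape time 5

Answer: 335
555
555
555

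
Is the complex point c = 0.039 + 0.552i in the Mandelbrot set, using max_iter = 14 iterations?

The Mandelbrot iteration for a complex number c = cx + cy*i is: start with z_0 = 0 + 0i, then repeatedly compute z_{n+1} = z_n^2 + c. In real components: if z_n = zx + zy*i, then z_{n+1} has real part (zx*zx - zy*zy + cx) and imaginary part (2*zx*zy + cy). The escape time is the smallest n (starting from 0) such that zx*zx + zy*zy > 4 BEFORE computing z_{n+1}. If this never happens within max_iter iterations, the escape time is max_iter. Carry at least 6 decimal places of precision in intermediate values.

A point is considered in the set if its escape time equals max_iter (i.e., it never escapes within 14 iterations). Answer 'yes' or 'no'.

z_0 = 0 + 0i, c = 0.0390 + 0.5520i
Iter 1: z = 0.0390 + 0.5520i, |z|^2 = 0.3062
Iter 2: z = -0.2642 + 0.5951i, |z|^2 = 0.4239
Iter 3: z = -0.2453 + 0.2376i, |z|^2 = 0.1166
Iter 4: z = 0.0427 + 0.4354i, |z|^2 = 0.1914
Iter 5: z = -0.1488 + 0.5892i, |z|^2 = 0.3693
Iter 6: z = -0.2860 + 0.3767i, |z|^2 = 0.2237
Iter 7: z = -0.0211 + 0.3365i, |z|^2 = 0.1137
Iter 8: z = -0.0738 + 0.5378i, |z|^2 = 0.2947
Iter 9: z = -0.2448 + 0.4726i, |z|^2 = 0.2833
Iter 10: z = -0.1244 + 0.3206i, |z|^2 = 0.1183
Iter 11: z = -0.0483 + 0.4722i, |z|^2 = 0.2253
Iter 12: z = -0.1816 + 0.5064i, |z|^2 = 0.2894
Iter 13: z = -0.1844 + 0.3680i, |z|^2 = 0.1695
Did not escape in 14 iterations → in set

Answer: yes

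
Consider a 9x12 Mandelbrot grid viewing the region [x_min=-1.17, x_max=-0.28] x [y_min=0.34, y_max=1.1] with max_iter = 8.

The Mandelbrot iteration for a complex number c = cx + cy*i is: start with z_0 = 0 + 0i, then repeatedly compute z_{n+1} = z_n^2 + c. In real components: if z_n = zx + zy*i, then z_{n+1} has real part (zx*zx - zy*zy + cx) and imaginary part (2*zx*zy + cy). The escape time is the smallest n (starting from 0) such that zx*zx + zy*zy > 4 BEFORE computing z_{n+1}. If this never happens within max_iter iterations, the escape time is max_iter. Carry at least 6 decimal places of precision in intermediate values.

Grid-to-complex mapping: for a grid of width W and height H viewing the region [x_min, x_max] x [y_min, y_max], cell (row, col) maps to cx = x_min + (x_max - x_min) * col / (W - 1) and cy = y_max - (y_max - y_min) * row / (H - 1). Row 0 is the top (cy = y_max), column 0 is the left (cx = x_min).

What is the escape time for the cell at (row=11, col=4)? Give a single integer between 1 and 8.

Answer: 8

Derivation:
z_0 = 0 + 0i, c = -0.7250 + 0.3400i
Iter 1: z = -0.7250 + 0.3400i, |z|^2 = 0.6412
Iter 2: z = -0.3150 + -0.1530i, |z|^2 = 0.1226
Iter 3: z = -0.6492 + 0.4364i, |z|^2 = 0.6119
Iter 4: z = -0.4940 + -0.2266i, |z|^2 = 0.2954
Iter 5: z = -0.5323 + 0.5639i, |z|^2 = 0.6013
Iter 6: z = -0.7596 + -0.2603i, |z|^2 = 0.6447
Iter 7: z = -0.2158 + 0.7355i, |z|^2 = 0.5875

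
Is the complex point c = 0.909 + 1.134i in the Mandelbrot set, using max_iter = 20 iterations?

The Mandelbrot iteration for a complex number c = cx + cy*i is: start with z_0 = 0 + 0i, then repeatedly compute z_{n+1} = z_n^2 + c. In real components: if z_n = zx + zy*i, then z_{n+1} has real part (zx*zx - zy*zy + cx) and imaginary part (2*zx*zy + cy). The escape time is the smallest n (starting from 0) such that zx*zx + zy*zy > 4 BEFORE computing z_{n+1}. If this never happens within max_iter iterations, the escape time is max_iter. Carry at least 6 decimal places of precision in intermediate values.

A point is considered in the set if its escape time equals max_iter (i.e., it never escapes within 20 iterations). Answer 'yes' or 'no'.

Answer: no

Derivation:
z_0 = 0 + 0i, c = 0.9090 + 1.1340i
Iter 1: z = 0.9090 + 1.1340i, |z|^2 = 2.1122
Iter 2: z = 0.4493 + 3.1956i, |z|^2 = 10.4138
Escaped at iteration 2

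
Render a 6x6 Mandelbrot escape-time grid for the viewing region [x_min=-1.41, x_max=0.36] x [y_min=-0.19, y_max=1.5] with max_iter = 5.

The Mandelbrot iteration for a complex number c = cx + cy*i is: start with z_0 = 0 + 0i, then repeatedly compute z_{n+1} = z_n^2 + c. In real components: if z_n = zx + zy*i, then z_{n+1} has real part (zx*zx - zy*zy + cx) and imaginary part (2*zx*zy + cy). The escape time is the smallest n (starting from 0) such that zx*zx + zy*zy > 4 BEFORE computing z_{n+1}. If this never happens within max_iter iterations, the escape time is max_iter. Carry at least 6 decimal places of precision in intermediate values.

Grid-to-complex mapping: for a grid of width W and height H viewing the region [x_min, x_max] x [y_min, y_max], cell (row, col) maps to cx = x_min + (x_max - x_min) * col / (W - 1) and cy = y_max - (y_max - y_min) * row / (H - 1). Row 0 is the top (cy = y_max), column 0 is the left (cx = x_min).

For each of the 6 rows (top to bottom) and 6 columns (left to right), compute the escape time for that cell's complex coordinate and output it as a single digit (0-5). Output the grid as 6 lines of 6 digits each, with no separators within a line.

Answer: 122222
233332
334554
355555
555555
555555

Derivation:
(row=0, col=0): c = -1.4100 + 1.5000i → escape time 1
(row=0, col=1): c = -1.0560 + 1.5000i → escape time 2
(row=0, col=2): c = -0.7020 + 1.5000i → escape time 2
(row=0, col=3): c = -0.3480 + 1.5000i → escape time 2
(row=0, col=4): c = 0.0060 + 1.5000i → escape time 2
(row=0, col=5): c = 0.3600 + 1.5000i → escape time 2
(row=1, col=0): c = -1.4100 + 1.1620i → escape time 2
(row=1, col=1): c = -1.0560 + 1.1620i → escape time 3
(row=1, col=2): c = -0.7020 + 1.1620i → escape time 3
(row=1, col=3): c = -0.3480 + 1.1620i → escape time 3
(row=1, col=4): c = 0.0060 + 1.1620i → escape time 3
(row=1, col=5): c = 0.3600 + 1.1620i → escape time 2
(row=2, col=0): c = -1.4100 + 0.8240i → escape time 3
(row=2, col=1): c = -1.0560 + 0.8240i → escape time 3
(row=2, col=2): c = -0.7020 + 0.8240i → escape time 4
(row=2, col=3): c = -0.3480 + 0.8240i → escape time 5
(row=2, col=4): c = 0.0060 + 0.8240i → escape time 5
(row=2, col=5): c = 0.3600 + 0.8240i → escape time 4
(row=3, col=0): c = -1.4100 + 0.4860i → escape time 3
(row=3, col=1): c = -1.0560 + 0.4860i → escape time 5
(row=3, col=2): c = -0.7020 + 0.4860i → escape time 5
(row=3, col=3): c = -0.3480 + 0.4860i → escape time 5
(row=3, col=4): c = 0.0060 + 0.4860i → escape time 5
(row=3, col=5): c = 0.3600 + 0.4860i → escape time 5
(row=4, col=0): c = -1.4100 + 0.1480i → escape time 5
(row=4, col=1): c = -1.0560 + 0.1480i → escape time 5
(row=4, col=2): c = -0.7020 + 0.1480i → escape time 5
(row=4, col=3): c = -0.3480 + 0.1480i → escape time 5
(row=4, col=4): c = 0.0060 + 0.1480i → escape time 5
(row=4, col=5): c = 0.3600 + 0.1480i → escape time 5
(row=5, col=0): c = -1.4100 + -0.1900i → escape time 5
(row=5, col=1): c = -1.0560 + -0.1900i → escape time 5
(row=5, col=2): c = -0.7020 + -0.1900i → escape time 5
(row=5, col=3): c = -0.3480 + -0.1900i → escape time 5
(row=5, col=4): c = 0.0060 + -0.1900i → escape time 5
(row=5, col=5): c = 0.3600 + -0.1900i → escape time 5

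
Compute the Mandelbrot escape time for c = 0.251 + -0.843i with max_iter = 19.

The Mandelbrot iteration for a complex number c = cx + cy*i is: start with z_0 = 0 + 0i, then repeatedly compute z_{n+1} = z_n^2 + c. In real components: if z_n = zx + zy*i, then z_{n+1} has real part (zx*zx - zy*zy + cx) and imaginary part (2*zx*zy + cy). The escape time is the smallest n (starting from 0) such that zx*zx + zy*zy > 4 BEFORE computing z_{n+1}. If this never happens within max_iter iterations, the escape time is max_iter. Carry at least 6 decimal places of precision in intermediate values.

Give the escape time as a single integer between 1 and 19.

Answer: 4

Derivation:
z_0 = 0 + 0i, c = 0.2510 + -0.8430i
Iter 1: z = 0.2510 + -0.8430i, |z|^2 = 0.7736
Iter 2: z = -0.3966 + -1.2662i, |z|^2 = 1.7606
Iter 3: z = -1.1949 + 0.1615i, |z|^2 = 1.4538
Iter 4: z = 1.6527 + -1.2289i, |z|^2 = 4.2415
Escaped at iteration 4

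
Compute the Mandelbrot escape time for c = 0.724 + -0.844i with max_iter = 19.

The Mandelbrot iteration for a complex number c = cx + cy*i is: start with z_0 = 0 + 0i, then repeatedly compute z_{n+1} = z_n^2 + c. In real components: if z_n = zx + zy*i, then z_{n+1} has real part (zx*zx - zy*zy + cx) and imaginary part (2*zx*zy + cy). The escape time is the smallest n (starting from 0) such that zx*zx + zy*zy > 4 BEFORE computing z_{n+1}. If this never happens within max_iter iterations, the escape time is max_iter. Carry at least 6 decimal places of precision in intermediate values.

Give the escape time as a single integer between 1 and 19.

Answer: 2

Derivation:
z_0 = 0 + 0i, c = 0.7240 + -0.8440i
Iter 1: z = 0.7240 + -0.8440i, |z|^2 = 1.2365
Iter 2: z = 0.5358 + -2.0661i, |z|^2 = 4.5559
Escaped at iteration 2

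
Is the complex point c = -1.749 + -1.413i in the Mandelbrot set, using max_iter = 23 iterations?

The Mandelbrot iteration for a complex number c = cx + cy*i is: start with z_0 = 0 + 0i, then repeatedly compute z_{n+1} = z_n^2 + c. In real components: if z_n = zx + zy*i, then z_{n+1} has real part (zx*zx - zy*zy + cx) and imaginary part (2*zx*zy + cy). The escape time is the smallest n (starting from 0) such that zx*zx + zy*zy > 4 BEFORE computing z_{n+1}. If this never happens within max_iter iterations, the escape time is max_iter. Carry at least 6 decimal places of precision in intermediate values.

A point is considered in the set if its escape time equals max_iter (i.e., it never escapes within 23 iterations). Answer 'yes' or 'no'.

Answer: no

Derivation:
z_0 = 0 + 0i, c = -1.7490 + -1.4130i
Iter 1: z = -1.7490 + -1.4130i, |z|^2 = 5.0556
Escaped at iteration 1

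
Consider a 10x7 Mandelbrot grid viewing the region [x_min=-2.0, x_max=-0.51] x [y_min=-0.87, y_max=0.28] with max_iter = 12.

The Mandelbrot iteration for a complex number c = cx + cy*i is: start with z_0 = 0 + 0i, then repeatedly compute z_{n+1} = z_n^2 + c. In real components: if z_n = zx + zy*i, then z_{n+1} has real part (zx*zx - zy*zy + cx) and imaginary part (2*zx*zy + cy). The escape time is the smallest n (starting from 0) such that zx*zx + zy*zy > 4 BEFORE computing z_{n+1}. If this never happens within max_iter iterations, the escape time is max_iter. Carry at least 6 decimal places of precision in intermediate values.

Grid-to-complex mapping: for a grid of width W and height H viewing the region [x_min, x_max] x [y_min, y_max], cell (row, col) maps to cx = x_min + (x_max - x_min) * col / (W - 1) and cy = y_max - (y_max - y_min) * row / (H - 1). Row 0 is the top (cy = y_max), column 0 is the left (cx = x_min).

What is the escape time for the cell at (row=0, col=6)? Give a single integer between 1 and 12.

Answer: 12

Derivation:
z_0 = 0 + 0i, c = -1.0067 + 0.2800i
Iter 1: z = -1.0067 + 0.2800i, |z|^2 = 1.0918
Iter 2: z = -0.0717 + -0.2837i, |z|^2 = 0.0856
Iter 3: z = -1.0820 + 0.3207i, |z|^2 = 1.2736
Iter 4: z = 0.0613 + -0.4140i, |z|^2 = 0.1751
Iter 5: z = -1.1743 + 0.2293i, |z|^2 = 1.4315
Iter 6: z = 0.3197 + -0.2584i, |z|^2 = 0.1690
Iter 7: z = -0.9712 + 0.1148i, |z|^2 = 0.9565
Iter 8: z = -0.0766 + 0.0571i, |z|^2 = 0.0091
Iter 9: z = -1.0041 + 0.2713i, |z|^2 = 1.0817
Iter 10: z = -0.0721 + -0.2647i, |z|^2 = 0.0753
Iter 11: z = -1.0715 + 0.3182i, |z|^2 = 1.2494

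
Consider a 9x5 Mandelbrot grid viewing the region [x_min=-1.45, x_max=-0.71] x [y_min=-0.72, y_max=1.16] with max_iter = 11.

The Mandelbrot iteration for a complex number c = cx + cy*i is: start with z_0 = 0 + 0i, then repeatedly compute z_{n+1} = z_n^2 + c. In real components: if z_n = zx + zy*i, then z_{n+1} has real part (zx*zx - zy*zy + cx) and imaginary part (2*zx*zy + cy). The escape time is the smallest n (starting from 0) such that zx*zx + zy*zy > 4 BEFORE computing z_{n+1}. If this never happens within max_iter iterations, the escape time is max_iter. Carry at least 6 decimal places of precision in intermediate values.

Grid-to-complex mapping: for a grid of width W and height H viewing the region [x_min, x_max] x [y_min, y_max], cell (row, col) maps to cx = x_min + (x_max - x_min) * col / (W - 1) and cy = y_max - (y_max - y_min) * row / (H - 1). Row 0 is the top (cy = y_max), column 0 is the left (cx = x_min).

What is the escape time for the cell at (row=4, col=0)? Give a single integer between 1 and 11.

Answer: 3

Derivation:
z_0 = 0 + 0i, c = -1.4500 + -0.7200i
Iter 1: z = -1.4500 + -0.7200i, |z|^2 = 2.6209
Iter 2: z = 0.1341 + 1.3680i, |z|^2 = 1.8894
Iter 3: z = -3.3034 + -0.3531i, |z|^2 = 11.0374
Escaped at iteration 3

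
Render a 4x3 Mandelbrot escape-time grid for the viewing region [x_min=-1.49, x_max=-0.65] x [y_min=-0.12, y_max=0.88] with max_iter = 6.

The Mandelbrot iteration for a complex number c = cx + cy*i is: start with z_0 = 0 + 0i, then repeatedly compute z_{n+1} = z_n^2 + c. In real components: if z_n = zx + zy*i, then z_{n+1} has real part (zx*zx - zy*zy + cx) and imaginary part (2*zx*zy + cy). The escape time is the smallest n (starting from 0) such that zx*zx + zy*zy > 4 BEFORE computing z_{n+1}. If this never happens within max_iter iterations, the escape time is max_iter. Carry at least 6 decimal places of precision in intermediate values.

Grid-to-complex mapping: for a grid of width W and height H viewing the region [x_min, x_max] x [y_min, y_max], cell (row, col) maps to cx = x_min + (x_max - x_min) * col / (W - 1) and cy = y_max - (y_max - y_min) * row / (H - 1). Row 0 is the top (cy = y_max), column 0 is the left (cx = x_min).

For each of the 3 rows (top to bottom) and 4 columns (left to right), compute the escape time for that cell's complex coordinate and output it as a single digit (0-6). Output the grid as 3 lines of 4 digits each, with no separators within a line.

Answer: 3334
4666
6666

Derivation:
(row=0, col=0): c = -1.4900 + 0.8800i → escape time 3
(row=0, col=1): c = -1.2100 + 0.8800i → escape time 3
(row=0, col=2): c = -0.9300 + 0.8800i → escape time 3
(row=0, col=3): c = -0.6500 + 0.8800i → escape time 4
(row=1, col=0): c = -1.4900 + 0.3800i → escape time 4
(row=1, col=1): c = -1.2100 + 0.3800i → escape time 6
(row=1, col=2): c = -0.9300 + 0.3800i → escape time 6
(row=1, col=3): c = -0.6500 + 0.3800i → escape time 6
(row=2, col=0): c = -1.4900 + -0.1200i → escape time 6
(row=2, col=1): c = -1.2100 + -0.1200i → escape time 6
(row=2, col=2): c = -0.9300 + -0.1200i → escape time 6
(row=2, col=3): c = -0.6500 + -0.1200i → escape time 6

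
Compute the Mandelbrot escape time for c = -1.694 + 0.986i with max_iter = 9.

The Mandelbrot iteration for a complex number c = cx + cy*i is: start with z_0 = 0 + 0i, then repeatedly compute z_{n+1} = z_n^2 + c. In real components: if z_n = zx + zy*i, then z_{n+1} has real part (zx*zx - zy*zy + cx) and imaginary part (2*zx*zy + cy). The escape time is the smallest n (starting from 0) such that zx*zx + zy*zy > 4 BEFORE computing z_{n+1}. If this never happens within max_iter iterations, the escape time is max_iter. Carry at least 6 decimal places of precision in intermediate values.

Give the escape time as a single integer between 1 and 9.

z_0 = 0 + 0i, c = -1.6940 + 0.9860i
Iter 1: z = -1.6940 + 0.9860i, |z|^2 = 3.8418
Iter 2: z = 0.2034 + -2.3546i, |z|^2 = 5.5854
Escaped at iteration 2

Answer: 2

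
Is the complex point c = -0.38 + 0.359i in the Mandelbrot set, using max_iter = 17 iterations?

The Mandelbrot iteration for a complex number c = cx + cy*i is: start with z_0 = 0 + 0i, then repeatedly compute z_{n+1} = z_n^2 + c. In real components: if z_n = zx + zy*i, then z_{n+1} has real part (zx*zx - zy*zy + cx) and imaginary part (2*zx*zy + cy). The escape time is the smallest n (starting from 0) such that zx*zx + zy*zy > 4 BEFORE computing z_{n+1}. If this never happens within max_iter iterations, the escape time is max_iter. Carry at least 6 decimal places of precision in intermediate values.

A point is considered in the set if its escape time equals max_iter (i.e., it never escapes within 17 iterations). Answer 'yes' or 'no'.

Answer: yes

Derivation:
z_0 = 0 + 0i, c = -0.3800 + 0.3590i
Iter 1: z = -0.3800 + 0.3590i, |z|^2 = 0.2733
Iter 2: z = -0.3645 + 0.0862i, |z|^2 = 0.1403
Iter 3: z = -0.2546 + 0.2962i, |z|^2 = 0.1525
Iter 4: z = -0.4029 + 0.2082i, |z|^2 = 0.2057
Iter 5: z = -0.2610 + 0.1912i, |z|^2 = 0.1047
Iter 6: z = -0.3484 + 0.2592i, |z|^2 = 0.1886
Iter 7: z = -0.3258 + 0.1784i, |z|^2 = 0.1379
Iter 8: z = -0.3057 + 0.2428i, |z|^2 = 0.1524
Iter 9: z = -0.3455 + 0.2106i, |z|^2 = 0.1637
Iter 10: z = -0.3050 + 0.2135i, |z|^2 = 0.1386
Iter 11: z = -0.3326 + 0.2288i, |z|^2 = 0.1629
Iter 12: z = -0.3217 + 0.2068i, |z|^2 = 0.1463
Iter 13: z = -0.3193 + 0.2259i, |z|^2 = 0.1530
Iter 14: z = -0.3291 + 0.2147i, |z|^2 = 0.1544
Iter 15: z = -0.3178 + 0.2177i, |z|^2 = 0.1484
Iter 16: z = -0.3264 + 0.2207i, |z|^2 = 0.1552
Did not escape in 17 iterations → in set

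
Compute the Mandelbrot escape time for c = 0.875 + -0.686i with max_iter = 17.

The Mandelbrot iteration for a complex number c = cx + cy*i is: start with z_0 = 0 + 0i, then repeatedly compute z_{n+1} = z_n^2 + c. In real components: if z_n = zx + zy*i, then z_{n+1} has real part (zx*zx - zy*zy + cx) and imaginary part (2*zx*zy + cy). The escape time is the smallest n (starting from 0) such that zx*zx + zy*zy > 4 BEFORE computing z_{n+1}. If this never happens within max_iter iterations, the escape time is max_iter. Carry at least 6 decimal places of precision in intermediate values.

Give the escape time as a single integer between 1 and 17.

z_0 = 0 + 0i, c = 0.8750 + -0.6860i
Iter 1: z = 0.8750 + -0.6860i, |z|^2 = 1.2362
Iter 2: z = 1.1700 + -1.8865i, |z|^2 = 4.9279
Escaped at iteration 2

Answer: 2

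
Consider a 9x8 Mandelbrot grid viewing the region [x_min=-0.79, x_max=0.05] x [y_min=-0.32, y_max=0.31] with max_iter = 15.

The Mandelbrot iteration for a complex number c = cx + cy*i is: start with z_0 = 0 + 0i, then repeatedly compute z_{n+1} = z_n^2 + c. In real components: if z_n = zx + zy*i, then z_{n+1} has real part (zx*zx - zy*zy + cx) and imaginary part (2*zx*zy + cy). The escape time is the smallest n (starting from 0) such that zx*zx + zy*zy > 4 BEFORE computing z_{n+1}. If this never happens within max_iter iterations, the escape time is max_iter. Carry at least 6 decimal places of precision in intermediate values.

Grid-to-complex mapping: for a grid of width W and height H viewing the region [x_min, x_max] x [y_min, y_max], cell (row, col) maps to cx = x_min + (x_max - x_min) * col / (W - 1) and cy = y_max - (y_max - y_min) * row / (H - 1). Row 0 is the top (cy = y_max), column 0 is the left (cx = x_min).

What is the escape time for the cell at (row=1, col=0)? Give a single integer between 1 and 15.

z_0 = 0 + 0i, c = -0.7900 + 0.2200i
Iter 1: z = -0.7900 + 0.2200i, |z|^2 = 0.6725
Iter 2: z = -0.2143 + -0.1276i, |z|^2 = 0.0622
Iter 3: z = -0.7604 + 0.2747i, |z|^2 = 0.6536
Iter 4: z = -0.2873 + -0.1977i, |z|^2 = 0.1216
Iter 5: z = -0.7465 + 0.3336i, |z|^2 = 0.6686
Iter 6: z = -0.3440 + -0.2781i, |z|^2 = 0.1957
Iter 7: z = -0.7490 + 0.4113i, |z|^2 = 0.7302
Iter 8: z = -0.3981 + -0.3962i, |z|^2 = 0.3155
Iter 9: z = -0.7885 + 0.5355i, |z|^2 = 0.9084
Iter 10: z = -0.4551 + -0.6244i, |z|^2 = 0.5970
Iter 11: z = -0.9728 + 0.7883i, |z|^2 = 1.5678
Iter 12: z = -0.4650 + -1.3137i, |z|^2 = 1.9422
Iter 13: z = -2.2997 + 1.4419i, |z|^2 = 7.3676
Escaped at iteration 13

Answer: 13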